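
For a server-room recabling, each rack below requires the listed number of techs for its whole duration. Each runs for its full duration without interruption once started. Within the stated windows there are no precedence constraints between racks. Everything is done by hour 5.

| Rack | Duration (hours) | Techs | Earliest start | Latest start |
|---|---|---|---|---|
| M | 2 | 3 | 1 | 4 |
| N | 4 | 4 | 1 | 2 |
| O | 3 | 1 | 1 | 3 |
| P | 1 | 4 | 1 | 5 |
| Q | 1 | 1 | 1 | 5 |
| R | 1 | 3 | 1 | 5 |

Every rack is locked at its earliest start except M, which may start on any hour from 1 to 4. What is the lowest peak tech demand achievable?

13

M@1: h1:16  h2:8  h3:5  h4:4  h5:0 → peak 16
M@2: h1:13  h2:8  h3:8  h4:4  h5:0 → peak 13
M@3: h1:13  h2:5  h3:8  h4:7  h5:0 → peak 13
M@4: h1:13  h2:5  h3:5  h4:7  h5:3 → peak 13
Best is M@2, peak 13.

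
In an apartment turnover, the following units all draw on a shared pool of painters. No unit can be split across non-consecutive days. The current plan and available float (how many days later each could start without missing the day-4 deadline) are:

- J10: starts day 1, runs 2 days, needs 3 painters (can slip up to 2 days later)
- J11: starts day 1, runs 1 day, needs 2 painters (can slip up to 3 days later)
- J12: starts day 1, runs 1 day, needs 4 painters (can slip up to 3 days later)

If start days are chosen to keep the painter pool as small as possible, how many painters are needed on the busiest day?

4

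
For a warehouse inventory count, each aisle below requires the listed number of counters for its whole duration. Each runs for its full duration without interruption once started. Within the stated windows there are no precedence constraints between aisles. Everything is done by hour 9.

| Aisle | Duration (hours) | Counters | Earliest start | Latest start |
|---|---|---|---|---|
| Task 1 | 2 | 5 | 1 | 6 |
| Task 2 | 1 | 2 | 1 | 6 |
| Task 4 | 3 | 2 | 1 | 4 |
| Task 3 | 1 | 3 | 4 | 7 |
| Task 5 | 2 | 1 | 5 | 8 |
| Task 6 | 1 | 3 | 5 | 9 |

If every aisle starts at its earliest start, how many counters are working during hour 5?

At early start, hour 5 has: Task 5, Task 6.
Demand: 1 + 3 = 4.

4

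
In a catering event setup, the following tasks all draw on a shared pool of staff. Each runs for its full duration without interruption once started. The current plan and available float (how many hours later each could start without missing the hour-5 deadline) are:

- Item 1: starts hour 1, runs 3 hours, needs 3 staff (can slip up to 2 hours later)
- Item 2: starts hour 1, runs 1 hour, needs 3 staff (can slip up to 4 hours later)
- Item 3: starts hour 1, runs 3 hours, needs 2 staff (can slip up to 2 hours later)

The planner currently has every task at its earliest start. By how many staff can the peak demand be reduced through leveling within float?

3

Early-start peak: h1:8  h2:5  h3:5  h4:0  h5:0 ⇒ 8.
Leveled (Item 1@1, Item 2@4, Item 3@1): h1:5  h2:5  h3:5  h4:3  h5:0 ⇒ 5.
Reduction 8 − 5 = 3.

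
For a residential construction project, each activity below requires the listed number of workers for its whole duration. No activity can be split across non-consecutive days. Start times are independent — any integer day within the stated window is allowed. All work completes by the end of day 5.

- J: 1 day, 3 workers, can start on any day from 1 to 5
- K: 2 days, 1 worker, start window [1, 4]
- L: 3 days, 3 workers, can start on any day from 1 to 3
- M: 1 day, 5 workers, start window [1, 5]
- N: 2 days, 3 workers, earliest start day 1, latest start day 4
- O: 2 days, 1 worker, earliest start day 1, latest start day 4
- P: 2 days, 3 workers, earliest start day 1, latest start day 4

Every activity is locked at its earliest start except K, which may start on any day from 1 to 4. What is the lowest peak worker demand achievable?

18

K@1: d1:19  d2:11  d3:3  d4:0  d5:0 → peak 19
K@2: d1:18  d2:11  d3:4  d4:0  d5:0 → peak 18
K@3: d1:18  d2:10  d3:4  d4:1  d5:0 → peak 18
K@4: d1:18  d2:10  d3:3  d4:1  d5:1 → peak 18
Best is K@2, peak 18.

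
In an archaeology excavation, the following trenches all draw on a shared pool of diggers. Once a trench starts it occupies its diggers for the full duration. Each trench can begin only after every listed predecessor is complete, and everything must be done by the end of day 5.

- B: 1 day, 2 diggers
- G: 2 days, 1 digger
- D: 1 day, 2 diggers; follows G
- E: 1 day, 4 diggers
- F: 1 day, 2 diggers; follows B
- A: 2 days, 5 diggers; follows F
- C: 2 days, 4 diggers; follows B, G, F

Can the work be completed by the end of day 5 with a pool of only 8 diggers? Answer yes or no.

The minimum achievable peak is 9; 8 < 9, so no feasible schedule stays within the cap.

no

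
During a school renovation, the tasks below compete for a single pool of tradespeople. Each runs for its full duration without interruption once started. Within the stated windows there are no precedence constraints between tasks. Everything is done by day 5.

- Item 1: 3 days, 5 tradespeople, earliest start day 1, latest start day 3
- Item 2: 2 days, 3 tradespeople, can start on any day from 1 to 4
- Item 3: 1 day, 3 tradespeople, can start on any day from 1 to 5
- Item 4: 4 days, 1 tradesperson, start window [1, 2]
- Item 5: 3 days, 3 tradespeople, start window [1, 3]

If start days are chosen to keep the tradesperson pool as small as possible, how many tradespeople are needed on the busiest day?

9

Early-start (Item 1@1, Item 2@1, Item 3@1, Item 4@1, Item 5@1) gives peak 15: d1:15  d2:12  d3:9  d4:1  d5:0.
Shift Item 3→4, Item 5→3.
Schedule Item 1@1, Item 2@1, Item 3@4, Item 4@1, Item 5@3: d1:9  d2:9  d3:9  d4:7  d5:3 — peak 9.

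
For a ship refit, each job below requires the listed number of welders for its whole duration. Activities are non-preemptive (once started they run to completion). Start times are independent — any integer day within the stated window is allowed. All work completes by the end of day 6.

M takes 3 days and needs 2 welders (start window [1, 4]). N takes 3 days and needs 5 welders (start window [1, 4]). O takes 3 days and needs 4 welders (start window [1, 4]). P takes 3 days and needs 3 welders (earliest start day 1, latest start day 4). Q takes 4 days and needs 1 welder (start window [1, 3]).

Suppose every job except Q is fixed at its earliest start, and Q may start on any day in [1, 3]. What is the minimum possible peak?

Q@1: d1:15  d2:15  d3:15  d4:1  d5:0  d6:0 → peak 15
Q@2: d1:14  d2:15  d3:15  d4:1  d5:1  d6:0 → peak 15
Q@3: d1:14  d2:14  d3:15  d4:1  d5:1  d6:1 → peak 15
Best is Q@1, peak 15.

15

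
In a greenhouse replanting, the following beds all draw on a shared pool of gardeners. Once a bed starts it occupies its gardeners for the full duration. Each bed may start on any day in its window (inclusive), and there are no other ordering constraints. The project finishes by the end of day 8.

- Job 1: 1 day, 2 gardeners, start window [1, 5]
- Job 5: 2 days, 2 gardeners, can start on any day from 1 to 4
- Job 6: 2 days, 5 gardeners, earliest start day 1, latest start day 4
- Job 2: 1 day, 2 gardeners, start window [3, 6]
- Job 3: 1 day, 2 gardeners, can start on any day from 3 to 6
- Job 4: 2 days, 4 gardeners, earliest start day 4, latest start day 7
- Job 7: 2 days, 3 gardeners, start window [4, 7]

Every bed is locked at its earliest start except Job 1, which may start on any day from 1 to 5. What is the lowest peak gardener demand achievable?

7

Job 1@1: d1:9  d2:7  d3:4  d4:7  d5:7  d6:0  d7:0  d8:0 → peak 9
Job 1@2: d1:7  d2:9  d3:4  d4:7  d5:7  d6:0  d7:0  d8:0 → peak 9
Job 1@3: d1:7  d2:7  d3:6  d4:7  d5:7  d6:0  d7:0  d8:0 → peak 7
Job 1@4: d1:7  d2:7  d3:4  d4:9  d5:7  d6:0  d7:0  d8:0 → peak 9
Job 1@5: d1:7  d2:7  d3:4  d4:7  d5:9  d6:0  d7:0  d8:0 → peak 9
Best is Job 1@3, peak 7.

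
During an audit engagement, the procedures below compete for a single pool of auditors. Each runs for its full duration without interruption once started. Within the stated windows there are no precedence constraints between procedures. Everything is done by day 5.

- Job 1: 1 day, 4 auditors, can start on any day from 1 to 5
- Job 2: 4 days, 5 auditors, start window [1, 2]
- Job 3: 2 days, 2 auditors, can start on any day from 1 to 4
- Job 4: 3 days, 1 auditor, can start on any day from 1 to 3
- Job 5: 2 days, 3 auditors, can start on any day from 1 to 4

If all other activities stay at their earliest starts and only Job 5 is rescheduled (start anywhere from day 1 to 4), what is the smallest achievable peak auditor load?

12

Job 5@1: d1:15  d2:11  d3:6  d4:5  d5:0 → peak 15
Job 5@2: d1:12  d2:11  d3:9  d4:5  d5:0 → peak 12
Job 5@3: d1:12  d2:8  d3:9  d4:8  d5:0 → peak 12
Job 5@4: d1:12  d2:8  d3:6  d4:8  d5:3 → peak 12
Best is Job 5@2, peak 12.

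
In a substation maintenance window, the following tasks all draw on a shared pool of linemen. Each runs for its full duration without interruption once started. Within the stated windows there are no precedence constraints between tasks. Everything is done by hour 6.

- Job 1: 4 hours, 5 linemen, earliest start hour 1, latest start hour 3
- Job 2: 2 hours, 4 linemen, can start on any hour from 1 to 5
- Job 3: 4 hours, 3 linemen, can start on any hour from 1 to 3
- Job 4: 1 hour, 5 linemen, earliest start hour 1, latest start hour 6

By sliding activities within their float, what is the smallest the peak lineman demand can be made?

Early-start (Job 1@1, Job 2@1, Job 3@1, Job 4@1) gives peak 17: h1:17  h2:12  h3:8  h4:8  h5:0  h6:0.
Shift Job 3→3, Job 4→5.
Schedule Job 1@1, Job 2@1, Job 3@3, Job 4@5: h1:9  h2:9  h3:8  h4:8  h5:8  h6:3 — peak 9.

9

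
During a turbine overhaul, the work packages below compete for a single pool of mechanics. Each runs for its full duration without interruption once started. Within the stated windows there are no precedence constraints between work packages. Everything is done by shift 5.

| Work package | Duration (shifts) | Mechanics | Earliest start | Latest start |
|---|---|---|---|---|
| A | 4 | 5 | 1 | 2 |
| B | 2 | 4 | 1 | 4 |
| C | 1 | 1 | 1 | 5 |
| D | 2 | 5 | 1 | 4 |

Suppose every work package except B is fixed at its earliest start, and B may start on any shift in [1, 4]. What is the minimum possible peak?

B@1: s1:15  s2:14  s3:5  s4:5  s5:0 → peak 15
B@2: s1:11  s2:14  s3:9  s4:5  s5:0 → peak 14
B@3: s1:11  s2:10  s3:9  s4:9  s5:0 → peak 11
B@4: s1:11  s2:10  s3:5  s4:9  s5:4 → peak 11
Best is B@3, peak 11.

11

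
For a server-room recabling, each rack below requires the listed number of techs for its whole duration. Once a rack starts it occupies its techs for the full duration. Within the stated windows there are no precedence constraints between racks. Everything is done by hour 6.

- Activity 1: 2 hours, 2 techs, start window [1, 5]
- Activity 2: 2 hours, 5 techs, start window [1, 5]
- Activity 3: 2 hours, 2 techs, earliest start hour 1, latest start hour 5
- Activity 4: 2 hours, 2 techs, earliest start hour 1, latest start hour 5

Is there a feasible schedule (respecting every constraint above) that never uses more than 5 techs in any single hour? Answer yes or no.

yes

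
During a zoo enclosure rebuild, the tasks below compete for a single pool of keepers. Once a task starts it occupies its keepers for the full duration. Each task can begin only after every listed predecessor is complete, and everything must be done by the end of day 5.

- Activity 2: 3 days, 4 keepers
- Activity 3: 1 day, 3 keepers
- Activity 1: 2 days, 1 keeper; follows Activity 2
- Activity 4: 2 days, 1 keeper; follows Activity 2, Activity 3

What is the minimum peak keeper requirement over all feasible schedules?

Schedule Activity 2@1, Activity 3@1, Activity 1@4, Activity 4@4: d1:7  d2:4  d3:4  d4:2  d5:2 — peak 7.
No arrangement of the 3 feasible schedules does better.

7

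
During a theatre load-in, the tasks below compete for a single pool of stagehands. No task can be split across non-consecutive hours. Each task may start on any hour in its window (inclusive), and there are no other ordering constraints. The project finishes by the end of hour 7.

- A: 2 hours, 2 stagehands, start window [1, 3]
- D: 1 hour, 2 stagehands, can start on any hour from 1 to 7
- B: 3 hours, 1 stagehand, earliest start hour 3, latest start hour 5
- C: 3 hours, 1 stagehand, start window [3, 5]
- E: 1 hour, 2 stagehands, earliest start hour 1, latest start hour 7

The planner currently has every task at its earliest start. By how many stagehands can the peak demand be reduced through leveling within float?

Early-start peak: h1:6  h2:2  h3:2  h4:2  h5:2  h6:0  h7:0 ⇒ 6.
Leveled (A@1, D@3, B@4, C@4, E@7): h1:2  h2:2  h3:2  h4:2  h5:2  h6:2  h7:2 ⇒ 2.
Reduction 6 − 2 = 4.

4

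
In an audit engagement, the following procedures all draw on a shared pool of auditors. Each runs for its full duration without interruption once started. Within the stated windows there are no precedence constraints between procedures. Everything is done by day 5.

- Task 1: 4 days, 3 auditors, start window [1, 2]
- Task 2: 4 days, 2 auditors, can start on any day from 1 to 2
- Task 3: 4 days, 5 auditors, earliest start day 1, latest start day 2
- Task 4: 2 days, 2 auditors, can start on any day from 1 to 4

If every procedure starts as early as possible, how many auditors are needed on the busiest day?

12

Early-start schedule: Task 1@1, Task 2@1, Task 3@1, Task 4@1.
Load per day: day 1: 12, day 2: 12, day 3: 10, day 4: 10, day 5: 0.
Peak is 12.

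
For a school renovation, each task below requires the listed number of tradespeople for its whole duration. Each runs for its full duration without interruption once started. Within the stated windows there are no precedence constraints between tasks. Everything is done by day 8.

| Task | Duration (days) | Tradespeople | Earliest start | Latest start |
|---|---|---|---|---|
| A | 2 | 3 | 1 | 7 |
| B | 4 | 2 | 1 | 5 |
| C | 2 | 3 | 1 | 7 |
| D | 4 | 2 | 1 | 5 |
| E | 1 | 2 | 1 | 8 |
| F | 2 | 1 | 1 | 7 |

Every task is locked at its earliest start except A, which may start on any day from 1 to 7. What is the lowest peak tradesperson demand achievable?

10

A@1: d1:13  d2:11  d3:4  d4:4  d5:0  d6:0  d7:0  d8:0 → peak 13
A@2: d1:10  d2:11  d3:7  d4:4  d5:0  d6:0  d7:0  d8:0 → peak 11
A@3: d1:10  d2:8  d3:7  d4:7  d5:0  d6:0  d7:0  d8:0 → peak 10
A@4: d1:10  d2:8  d3:4  d4:7  d5:3  d6:0  d7:0  d8:0 → peak 10
A@5: d1:10  d2:8  d3:4  d4:4  d5:3  d6:3  d7:0  d8:0 → peak 10
A@6: d1:10  d2:8  d3:4  d4:4  d5:0  d6:3  d7:3  d8:0 → peak 10
A@7: d1:10  d2:8  d3:4  d4:4  d5:0  d6:0  d7:3  d8:3 → peak 10
Best is A@3, peak 10.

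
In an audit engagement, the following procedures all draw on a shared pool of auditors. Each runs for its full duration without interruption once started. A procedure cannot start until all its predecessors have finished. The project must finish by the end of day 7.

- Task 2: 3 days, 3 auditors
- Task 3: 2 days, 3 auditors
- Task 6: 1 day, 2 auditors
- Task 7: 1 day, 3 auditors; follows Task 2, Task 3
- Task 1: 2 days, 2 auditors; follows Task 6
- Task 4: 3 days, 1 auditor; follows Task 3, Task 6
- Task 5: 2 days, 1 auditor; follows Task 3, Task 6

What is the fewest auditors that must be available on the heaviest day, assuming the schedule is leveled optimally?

5

Early-start (Task 2@1, Task 3@1, Task 6@1, Task 7@4, Task 1@2, Task 4@3, Task 5@3) gives peak 8: d1:8  d2:8  d3:7  d4:5  d5:1  d6:0  d7:0.
Shift Task 2→3, Task 7→6, Task 4→4, Task 5→4.
Schedule Task 2@3, Task 3@1, Task 6@1, Task 7@6, Task 1@2, Task 4@4, Task 5@4: d1:5  d2:5  d3:5  d4:5  d5:5  d6:4  d7:0 — peak 5.
Total auditor-days = 29 over 7 days ⇒ peak ≥ ⌈29/7⌉ = 5, so 5 is optimal.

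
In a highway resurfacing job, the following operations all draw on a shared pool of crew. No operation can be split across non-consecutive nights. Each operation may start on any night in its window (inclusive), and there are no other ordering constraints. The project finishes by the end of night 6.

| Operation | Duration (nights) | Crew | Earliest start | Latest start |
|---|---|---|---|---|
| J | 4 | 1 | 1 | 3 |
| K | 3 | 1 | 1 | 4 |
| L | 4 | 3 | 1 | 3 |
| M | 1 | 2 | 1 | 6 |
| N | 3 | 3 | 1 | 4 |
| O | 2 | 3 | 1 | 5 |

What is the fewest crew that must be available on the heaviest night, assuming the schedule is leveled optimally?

7

Early-start (J@1, K@1, L@1, M@1, N@1, O@1) gives peak 13: n1:13  n2:11  n3:8  n4:4  n5:0  n6:0.
Shift N→4, O→5.
Schedule J@1, K@1, L@1, M@1, N@4, O@5: n1:7  n2:5  n3:5  n4:7  n5:6  n6:6 — peak 7.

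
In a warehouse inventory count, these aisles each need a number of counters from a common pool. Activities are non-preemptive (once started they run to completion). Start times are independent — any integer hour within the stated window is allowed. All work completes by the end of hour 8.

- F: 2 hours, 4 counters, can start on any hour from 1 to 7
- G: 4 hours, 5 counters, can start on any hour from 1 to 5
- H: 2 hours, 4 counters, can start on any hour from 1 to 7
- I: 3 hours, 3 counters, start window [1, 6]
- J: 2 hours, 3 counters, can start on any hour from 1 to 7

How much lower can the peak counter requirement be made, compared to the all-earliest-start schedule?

Early-start peak: h1:19  h2:19  h3:8  h4:5  h5:0  h6:0  h7:0  h8:0 ⇒ 19.
Leveled (F@1, G@3, H@1, I@3, J@6): h1:8  h2:8  h3:8  h4:8  h5:8  h6:8  h7:3  h8:0 ⇒ 8.
Reduction 19 − 8 = 11.

11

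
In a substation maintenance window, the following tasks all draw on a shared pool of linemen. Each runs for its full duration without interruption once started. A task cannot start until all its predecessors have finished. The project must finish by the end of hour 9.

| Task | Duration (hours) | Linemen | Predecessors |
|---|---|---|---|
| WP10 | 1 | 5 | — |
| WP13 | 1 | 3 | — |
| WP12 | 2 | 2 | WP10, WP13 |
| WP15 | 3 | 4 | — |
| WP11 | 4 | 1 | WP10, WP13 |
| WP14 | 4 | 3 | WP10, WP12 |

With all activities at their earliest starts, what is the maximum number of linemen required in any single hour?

Early-start schedule: WP10@1, WP13@1, WP12@2, WP15@1, WP11@2, WP14@4.
Load per hour: hour 1: 12, hour 2: 7, hour 3: 7, hour 4: 4, hour 5: 4, hour 6: 3, hour 7: 3, hour 8: 0, hour 9: 0.
Peak is 12.

12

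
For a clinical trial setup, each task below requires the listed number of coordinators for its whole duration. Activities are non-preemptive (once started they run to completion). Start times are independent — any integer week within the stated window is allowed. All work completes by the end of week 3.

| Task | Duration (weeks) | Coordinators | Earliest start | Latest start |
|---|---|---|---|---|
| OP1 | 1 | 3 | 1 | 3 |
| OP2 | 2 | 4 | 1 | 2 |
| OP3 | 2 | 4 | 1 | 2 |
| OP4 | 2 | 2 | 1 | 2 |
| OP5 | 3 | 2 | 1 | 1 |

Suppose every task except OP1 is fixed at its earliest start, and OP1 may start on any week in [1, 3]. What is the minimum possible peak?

12

OP1@1: w1:15  w2:12  w3:2 → peak 15
OP1@2: w1:12  w2:15  w3:2 → peak 15
OP1@3: w1:12  w2:12  w3:5 → peak 12
Best is OP1@3, peak 12.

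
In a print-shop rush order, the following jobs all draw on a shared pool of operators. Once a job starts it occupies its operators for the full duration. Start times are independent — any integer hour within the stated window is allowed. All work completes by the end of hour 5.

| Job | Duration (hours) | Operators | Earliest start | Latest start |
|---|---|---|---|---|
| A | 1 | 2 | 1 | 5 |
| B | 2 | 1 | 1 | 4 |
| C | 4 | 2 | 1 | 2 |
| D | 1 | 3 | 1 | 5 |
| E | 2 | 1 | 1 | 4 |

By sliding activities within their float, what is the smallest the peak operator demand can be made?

4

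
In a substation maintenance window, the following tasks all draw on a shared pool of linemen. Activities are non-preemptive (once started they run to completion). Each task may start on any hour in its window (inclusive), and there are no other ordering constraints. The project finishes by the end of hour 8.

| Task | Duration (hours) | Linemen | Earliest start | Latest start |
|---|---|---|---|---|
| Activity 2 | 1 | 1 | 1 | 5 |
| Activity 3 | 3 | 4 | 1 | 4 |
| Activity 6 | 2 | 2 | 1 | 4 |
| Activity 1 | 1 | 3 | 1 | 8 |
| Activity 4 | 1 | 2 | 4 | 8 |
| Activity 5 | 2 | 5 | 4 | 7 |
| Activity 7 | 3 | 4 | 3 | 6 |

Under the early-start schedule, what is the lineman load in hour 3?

At early start, hour 3 has: Activity 3, Activity 7.
Demand: 4 + 4 = 8.

8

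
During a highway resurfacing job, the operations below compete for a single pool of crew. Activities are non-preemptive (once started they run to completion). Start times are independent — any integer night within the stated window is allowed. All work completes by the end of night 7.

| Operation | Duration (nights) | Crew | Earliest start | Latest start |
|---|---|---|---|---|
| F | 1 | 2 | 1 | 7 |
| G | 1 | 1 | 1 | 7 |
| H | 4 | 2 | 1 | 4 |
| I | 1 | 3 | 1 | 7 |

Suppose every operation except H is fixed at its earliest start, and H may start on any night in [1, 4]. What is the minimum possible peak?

6

H@1: n1:8  n2:2  n3:2  n4:2  n5:0  n6:0  n7:0 → peak 8
H@2: n1:6  n2:2  n3:2  n4:2  n5:2  n6:0  n7:0 → peak 6
H@3: n1:6  n2:0  n3:2  n4:2  n5:2  n6:2  n7:0 → peak 6
H@4: n1:6  n2:0  n3:0  n4:2  n5:2  n6:2  n7:2 → peak 6
Best is H@2, peak 6.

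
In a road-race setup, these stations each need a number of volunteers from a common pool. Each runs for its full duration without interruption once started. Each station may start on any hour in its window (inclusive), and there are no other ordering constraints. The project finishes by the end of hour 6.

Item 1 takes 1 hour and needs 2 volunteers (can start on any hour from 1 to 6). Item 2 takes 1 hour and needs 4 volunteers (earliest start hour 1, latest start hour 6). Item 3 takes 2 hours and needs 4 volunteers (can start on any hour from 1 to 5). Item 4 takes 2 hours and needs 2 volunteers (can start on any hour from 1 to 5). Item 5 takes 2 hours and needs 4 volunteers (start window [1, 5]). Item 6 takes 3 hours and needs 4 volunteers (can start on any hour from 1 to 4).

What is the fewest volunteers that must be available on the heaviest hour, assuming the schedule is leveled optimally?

Early-start (Item 1@1, Item 2@1, Item 3@1, Item 4@1, Item 5@1, Item 6@1) gives peak 20: h1:20  h2:14  h3:4  h4:0  h5:0  h6:0.
Shift Item 3→2, Item 5→3, Item 6→4.
Schedule Item 1@1, Item 2@1, Item 3@2, Item 4@1, Item 5@3, Item 6@4: h1:8  h2:6  h3:8  h4:8  h5:4  h6:4 — peak 8.

8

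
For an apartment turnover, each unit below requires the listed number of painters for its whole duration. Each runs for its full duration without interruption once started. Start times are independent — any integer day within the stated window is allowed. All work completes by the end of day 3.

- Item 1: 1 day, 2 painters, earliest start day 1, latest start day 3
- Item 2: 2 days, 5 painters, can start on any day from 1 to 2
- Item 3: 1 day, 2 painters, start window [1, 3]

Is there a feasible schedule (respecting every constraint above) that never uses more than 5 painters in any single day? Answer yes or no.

yes

Schedule Item 1@1, Item 2@2, Item 3@1: d1:4  d2:5  d3:5 — peak 5 ≤ 5.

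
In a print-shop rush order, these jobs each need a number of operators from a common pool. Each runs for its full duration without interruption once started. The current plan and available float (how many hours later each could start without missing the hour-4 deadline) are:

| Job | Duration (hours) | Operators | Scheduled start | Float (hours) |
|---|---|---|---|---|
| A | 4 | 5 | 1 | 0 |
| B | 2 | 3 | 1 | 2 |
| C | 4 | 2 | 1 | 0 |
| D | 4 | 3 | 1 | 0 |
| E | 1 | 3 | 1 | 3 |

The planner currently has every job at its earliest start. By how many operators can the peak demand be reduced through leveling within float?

3

Early-start peak: h1:16  h2:13  h3:10  h4:10 ⇒ 16.
Leveled (A@1, B@1, C@1, D@1, E@3): h1:13  h2:13  h3:13  h4:10 ⇒ 13.
Reduction 16 − 13 = 3.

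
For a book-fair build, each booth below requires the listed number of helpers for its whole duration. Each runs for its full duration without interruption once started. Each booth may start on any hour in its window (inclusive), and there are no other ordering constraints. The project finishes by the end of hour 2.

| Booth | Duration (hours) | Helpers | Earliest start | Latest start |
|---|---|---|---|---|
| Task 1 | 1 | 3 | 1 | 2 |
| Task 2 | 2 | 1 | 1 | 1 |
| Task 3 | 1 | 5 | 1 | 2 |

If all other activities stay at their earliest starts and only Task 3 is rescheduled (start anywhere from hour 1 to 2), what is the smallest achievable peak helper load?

6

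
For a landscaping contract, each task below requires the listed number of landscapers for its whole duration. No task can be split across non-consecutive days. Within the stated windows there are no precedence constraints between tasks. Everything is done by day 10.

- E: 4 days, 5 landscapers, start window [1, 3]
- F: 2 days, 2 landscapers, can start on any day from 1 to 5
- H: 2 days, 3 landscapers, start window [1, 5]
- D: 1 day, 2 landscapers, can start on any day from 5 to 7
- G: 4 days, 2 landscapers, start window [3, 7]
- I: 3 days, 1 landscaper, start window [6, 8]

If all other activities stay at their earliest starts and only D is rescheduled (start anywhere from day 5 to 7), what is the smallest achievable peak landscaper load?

D@5: d1:10  d2:10  d3:7  d4:7  d5:4  d6:3  d7:1  d8:1  d9:0  d10:0 → peak 10
D@6: d1:10  d2:10  d3:7  d4:7  d5:2  d6:5  d7:1  d8:1  d9:0  d10:0 → peak 10
D@7: d1:10  d2:10  d3:7  d4:7  d5:2  d6:3  d7:3  d8:1  d9:0  d10:0 → peak 10
Best is D@5, peak 10.

10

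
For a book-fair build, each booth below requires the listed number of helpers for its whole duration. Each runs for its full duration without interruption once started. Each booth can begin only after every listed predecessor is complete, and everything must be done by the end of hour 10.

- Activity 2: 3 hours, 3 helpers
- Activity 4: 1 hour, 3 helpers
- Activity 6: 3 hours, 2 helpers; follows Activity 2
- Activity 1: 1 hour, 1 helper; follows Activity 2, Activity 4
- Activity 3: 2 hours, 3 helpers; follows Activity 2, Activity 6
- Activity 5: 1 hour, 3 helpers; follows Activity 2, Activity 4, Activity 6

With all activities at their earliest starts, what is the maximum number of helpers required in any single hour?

6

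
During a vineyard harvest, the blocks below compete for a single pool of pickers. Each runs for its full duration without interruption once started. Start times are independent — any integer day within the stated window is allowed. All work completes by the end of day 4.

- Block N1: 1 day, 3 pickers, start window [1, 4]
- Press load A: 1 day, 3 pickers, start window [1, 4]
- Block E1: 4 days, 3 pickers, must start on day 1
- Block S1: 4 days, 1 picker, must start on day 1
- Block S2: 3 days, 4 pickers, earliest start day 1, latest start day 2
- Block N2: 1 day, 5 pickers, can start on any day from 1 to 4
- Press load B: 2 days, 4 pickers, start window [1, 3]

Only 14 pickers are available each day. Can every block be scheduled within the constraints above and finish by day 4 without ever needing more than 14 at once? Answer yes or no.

yes

Schedule Block N1@1, Press load A@2, Block E1@1, Block S1@1, Block S2@2, Block N2@1, Press load B@3: d1:12  d2:11  d3:12  d4:12 — peak 12 ≤ 14.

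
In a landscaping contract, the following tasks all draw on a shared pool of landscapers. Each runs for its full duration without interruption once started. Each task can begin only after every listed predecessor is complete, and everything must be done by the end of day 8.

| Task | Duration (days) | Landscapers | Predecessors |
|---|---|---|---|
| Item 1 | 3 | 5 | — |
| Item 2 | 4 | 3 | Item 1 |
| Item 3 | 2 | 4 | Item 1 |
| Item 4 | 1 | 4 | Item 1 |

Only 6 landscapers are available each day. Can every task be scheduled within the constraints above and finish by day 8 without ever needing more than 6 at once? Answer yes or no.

no

The minimum achievable peak is 7; 6 < 7, so no feasible schedule stays within the cap.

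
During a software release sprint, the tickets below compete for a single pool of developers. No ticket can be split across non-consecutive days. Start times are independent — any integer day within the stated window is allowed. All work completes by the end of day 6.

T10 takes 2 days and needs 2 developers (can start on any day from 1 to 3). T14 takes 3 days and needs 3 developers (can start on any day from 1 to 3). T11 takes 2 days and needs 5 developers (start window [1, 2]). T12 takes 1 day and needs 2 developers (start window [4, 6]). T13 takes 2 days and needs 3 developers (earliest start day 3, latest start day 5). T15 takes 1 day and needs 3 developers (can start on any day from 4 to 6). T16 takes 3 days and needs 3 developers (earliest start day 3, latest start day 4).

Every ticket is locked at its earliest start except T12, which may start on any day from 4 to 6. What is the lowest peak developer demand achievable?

T12@4: d1:10  d2:10  d3:9  d4:11  d5:3  d6:0 → peak 11
T12@5: d1:10  d2:10  d3:9  d4:9  d5:5  d6:0 → peak 10
T12@6: d1:10  d2:10  d3:9  d4:9  d5:3  d6:2 → peak 10
Best is T12@5, peak 10.

10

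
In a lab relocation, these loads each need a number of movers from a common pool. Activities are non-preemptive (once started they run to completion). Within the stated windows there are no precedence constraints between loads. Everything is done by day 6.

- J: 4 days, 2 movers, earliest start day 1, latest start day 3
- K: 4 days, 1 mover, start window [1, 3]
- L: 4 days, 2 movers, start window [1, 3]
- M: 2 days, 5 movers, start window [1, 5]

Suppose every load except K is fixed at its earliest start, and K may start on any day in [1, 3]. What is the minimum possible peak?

9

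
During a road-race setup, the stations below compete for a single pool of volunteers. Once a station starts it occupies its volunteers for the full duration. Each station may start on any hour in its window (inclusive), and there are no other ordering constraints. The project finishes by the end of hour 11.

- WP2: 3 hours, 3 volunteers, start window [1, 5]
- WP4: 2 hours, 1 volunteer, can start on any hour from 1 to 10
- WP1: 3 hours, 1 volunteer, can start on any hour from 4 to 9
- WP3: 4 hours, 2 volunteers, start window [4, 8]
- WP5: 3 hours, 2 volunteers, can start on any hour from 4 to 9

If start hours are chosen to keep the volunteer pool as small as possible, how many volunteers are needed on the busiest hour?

3

Early-start (WP2@1, WP4@1, WP1@4, WP3@4, WP5@4) gives peak 5: h1:4  h2:4  h3:3  h4:5  h5:5  h6:5  h7:2  h8:0  h9:0  h10:0  h11:0.
Shift WP4→4, WP1→6, WP5→8.
Schedule WP2@1, WP4@4, WP1@6, WP3@4, WP5@8: h1:3  h2:3  h3:3  h4:3  h5:3  h6:3  h7:3  h8:3  h9:2  h10:2  h11:0 — peak 3.
Total volunteer-hours = 28 over 11 hours ⇒ peak ≥ ⌈28/11⌉ = 3, so 3 is optimal.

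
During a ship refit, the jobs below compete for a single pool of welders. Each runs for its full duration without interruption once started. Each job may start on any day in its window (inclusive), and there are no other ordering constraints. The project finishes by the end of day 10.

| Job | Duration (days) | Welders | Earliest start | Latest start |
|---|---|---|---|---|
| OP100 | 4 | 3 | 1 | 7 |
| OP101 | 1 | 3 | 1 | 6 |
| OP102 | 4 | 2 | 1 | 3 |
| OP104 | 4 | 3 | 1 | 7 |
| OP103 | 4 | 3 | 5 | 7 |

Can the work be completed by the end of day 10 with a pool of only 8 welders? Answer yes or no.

Schedule OP100@1, OP101@1, OP102@2, OP104@5, OP103@6: d1:6  d2:5  d3:5  d4:5  d5:5  d6:6  d7:6  d8:6  d9:3  d10:0 — peak 6 ≤ 8.

yes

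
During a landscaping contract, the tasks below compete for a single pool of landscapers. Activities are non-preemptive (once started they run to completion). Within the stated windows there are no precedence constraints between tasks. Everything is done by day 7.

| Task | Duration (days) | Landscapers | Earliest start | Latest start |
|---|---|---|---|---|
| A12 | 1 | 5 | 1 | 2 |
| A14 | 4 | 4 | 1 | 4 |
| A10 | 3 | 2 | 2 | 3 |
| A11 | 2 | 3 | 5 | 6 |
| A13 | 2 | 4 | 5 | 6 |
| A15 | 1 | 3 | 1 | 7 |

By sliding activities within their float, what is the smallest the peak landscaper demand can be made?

7

Early-start (A12@1, A14@1, A10@2, A11@5, A13@5, A15@1) gives peak 12: d1:12  d2:6  d3:6  d4:6  d5:7  d6:7  d7:0.
Shift A14→2, A13→6, A15→7.
Schedule A12@1, A14@2, A10@2, A11@5, A13@6, A15@7: d1:5  d2:6  d3:6  d4:6  d5:7  d6:7  d7:7 — peak 7.
Total landscaper-days = 44 over 7 days ⇒ peak ≥ ⌈44/7⌉ = 7, so 7 is optimal.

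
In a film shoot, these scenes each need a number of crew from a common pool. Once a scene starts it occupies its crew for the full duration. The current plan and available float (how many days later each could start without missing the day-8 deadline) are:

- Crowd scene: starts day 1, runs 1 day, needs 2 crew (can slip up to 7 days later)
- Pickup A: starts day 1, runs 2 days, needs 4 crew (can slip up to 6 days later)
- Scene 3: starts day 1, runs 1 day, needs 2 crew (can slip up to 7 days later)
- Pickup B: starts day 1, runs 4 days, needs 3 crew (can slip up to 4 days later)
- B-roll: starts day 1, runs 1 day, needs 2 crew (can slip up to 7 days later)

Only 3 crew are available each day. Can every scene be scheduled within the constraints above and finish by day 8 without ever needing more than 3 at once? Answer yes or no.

no

Total crew member-days = 26; over 8 days the average is 26/8 > 3, so some day must exceed 3.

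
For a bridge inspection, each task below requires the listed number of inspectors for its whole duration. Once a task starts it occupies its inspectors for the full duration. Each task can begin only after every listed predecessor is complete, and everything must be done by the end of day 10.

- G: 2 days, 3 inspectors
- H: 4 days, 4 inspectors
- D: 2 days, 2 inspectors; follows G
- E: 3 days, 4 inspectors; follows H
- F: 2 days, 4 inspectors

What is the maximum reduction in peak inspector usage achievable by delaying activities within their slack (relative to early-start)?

4

Early-start peak: d1:11  d2:11  d3:6  d4:6  d5:4  d6:4  d7:4  d8:0  d9:0  d10:0 ⇒ 11.
Leveled (G@1, H@1, D@3, E@5, F@8): d1:7  d2:7  d3:6  d4:6  d5:4  d6:4  d7:4  d8:4  d9:4  d10:0 ⇒ 7.
Reduction 11 − 7 = 4.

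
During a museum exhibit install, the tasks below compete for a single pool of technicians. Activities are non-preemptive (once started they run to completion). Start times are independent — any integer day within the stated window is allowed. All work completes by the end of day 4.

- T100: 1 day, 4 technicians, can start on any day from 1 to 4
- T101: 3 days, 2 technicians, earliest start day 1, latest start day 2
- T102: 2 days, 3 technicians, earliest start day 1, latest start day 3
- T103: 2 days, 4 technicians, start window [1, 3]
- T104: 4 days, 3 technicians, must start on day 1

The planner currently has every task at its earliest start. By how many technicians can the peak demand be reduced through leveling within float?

Early-start peak: d1:16  d2:12  d3:5  d4:3 ⇒ 16.
Leveled (T100@1, T101@2, T102@1, T103@3, T104@1): d1:10  d2:8  d3:9  d4:9 ⇒ 10.
Reduction 16 − 10 = 6.

6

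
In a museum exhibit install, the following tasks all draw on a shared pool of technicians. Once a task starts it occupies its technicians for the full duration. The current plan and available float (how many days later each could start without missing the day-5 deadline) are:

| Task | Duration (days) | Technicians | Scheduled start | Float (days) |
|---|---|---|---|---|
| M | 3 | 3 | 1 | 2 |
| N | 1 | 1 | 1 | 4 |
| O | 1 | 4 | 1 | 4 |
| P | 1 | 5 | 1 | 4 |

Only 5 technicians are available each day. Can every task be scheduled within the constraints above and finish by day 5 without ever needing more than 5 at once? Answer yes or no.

yes

Schedule M@1, N@1, O@4, P@5: d1:4  d2:3  d3:3  d4:4  d5:5 — peak 5 ≤ 5.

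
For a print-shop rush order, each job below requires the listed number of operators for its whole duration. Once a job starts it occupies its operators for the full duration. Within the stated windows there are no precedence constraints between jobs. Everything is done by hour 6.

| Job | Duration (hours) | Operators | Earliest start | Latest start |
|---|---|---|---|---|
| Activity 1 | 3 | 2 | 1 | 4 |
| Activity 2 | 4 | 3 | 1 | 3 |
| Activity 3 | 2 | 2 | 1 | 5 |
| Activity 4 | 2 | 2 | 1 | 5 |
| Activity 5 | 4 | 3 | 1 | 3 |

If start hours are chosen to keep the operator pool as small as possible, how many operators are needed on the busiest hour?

8

Early-start (Activity 1@1, Activity 2@1, Activity 3@1, Activity 4@1, Activity 5@1) gives peak 12: h1:12  h2:12  h3:8  h4:6  h5:0  h6:0.
Shift Activity 4→4, Activity 5→3.
Schedule Activity 1@1, Activity 2@1, Activity 3@1, Activity 4@4, Activity 5@3: h1:7  h2:7  h3:8  h4:8  h5:5  h6:3 — peak 8.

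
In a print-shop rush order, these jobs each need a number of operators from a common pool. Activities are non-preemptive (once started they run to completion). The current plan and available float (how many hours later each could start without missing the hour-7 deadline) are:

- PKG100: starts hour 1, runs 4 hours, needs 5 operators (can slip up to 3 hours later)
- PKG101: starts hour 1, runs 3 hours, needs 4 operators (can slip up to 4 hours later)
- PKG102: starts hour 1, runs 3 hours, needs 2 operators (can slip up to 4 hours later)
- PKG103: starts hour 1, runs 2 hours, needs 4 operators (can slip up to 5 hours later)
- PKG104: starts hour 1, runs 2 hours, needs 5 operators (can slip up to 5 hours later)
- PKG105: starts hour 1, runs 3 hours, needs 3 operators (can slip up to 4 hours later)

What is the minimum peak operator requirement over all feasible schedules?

Early-start (PKG100@1, PKG101@1, PKG102@1, PKG103@1, PKG104@1, PKG105@1) gives peak 23: h1:23  h2:23  h3:14  h4:5  h5:0  h6:0  h7:0.
Shift PKG102→5, PKG103→4, PKG104→6, PKG105→5.
Schedule PKG100@1, PKG101@1, PKG102@5, PKG103@4, PKG104@6, PKG105@5: h1:9  h2:9  h3:9  h4:9  h5:9  h6:10  h7:10 — peak 10.
Total operator-hours = 65 over 7 hours ⇒ peak ≥ ⌈65/7⌉ = 10, so 10 is optimal.

10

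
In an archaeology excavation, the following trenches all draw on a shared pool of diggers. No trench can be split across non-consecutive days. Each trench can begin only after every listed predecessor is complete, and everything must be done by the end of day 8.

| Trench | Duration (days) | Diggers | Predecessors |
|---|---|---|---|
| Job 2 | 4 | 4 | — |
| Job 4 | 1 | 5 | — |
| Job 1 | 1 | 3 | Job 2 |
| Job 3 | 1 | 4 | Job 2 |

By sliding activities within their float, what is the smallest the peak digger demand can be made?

5

Early-start (Job 2@1, Job 4@1, Job 1@5, Job 3@5) gives peak 9: d1:9  d2:4  d3:4  d4:4  d5:7  d6:0  d7:0  d8:0.
Shift Job 4→5, Job 1→6, Job 3→7.
Schedule Job 2@1, Job 4@5, Job 1@6, Job 3@7: d1:4  d2:4  d3:4  d4:4  d5:5  d6:3  d7:4  d8:0 — peak 5.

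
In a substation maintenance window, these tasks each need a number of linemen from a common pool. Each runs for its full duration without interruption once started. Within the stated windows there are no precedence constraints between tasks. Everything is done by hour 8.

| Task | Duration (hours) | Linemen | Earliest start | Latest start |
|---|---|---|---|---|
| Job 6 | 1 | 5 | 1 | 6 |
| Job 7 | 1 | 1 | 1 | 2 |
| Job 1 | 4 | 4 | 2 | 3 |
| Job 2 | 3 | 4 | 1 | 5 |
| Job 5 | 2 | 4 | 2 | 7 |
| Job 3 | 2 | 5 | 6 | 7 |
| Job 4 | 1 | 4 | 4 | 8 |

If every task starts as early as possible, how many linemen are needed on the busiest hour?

12

Early-start schedule: Job 6@1, Job 7@1, Job 1@2, Job 2@1, Job 5@2, Job 3@6, Job 4@4.
Load per hour: hour 1: 10, hour 2: 12, hour 3: 12, hour 4: 8, hour 5: 4, hour 6: 5, hour 7: 5, hour 8: 0.
Peak is 12.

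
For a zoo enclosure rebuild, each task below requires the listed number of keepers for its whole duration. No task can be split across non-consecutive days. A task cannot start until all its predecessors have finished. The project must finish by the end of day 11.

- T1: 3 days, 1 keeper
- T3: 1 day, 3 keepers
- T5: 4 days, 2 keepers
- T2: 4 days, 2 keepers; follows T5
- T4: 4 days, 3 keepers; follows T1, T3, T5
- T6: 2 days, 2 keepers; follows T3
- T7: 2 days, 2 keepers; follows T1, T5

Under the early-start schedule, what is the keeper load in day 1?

6

At early start, day 1 has: T1, T3, T5.
Demand: 1 + 3 + 2 = 6.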